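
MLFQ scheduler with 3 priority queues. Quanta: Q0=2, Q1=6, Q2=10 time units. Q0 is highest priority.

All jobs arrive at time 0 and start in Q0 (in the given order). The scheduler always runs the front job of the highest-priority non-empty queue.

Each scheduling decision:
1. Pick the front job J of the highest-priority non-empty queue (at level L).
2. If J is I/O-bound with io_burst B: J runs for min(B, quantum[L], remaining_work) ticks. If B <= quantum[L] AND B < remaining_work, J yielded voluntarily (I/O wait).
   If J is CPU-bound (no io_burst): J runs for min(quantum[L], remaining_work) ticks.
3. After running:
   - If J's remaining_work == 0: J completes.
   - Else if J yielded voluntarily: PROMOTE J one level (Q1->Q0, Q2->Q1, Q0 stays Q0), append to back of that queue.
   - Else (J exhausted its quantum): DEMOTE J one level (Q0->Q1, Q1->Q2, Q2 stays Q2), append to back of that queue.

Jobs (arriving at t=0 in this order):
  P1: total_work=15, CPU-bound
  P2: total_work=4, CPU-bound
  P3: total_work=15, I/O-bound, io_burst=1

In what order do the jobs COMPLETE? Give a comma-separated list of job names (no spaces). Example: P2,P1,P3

t=0-2: P1@Q0 runs 2, rem=13, quantum used, demote→Q1. Q0=[P2,P3] Q1=[P1] Q2=[]
t=2-4: P2@Q0 runs 2, rem=2, quantum used, demote→Q1. Q0=[P3] Q1=[P1,P2] Q2=[]
t=4-5: P3@Q0 runs 1, rem=14, I/O yield, promote→Q0. Q0=[P3] Q1=[P1,P2] Q2=[]
t=5-6: P3@Q0 runs 1, rem=13, I/O yield, promote→Q0. Q0=[P3] Q1=[P1,P2] Q2=[]
t=6-7: P3@Q0 runs 1, rem=12, I/O yield, promote→Q0. Q0=[P3] Q1=[P1,P2] Q2=[]
t=7-8: P3@Q0 runs 1, rem=11, I/O yield, promote→Q0. Q0=[P3] Q1=[P1,P2] Q2=[]
t=8-9: P3@Q0 runs 1, rem=10, I/O yield, promote→Q0. Q0=[P3] Q1=[P1,P2] Q2=[]
t=9-10: P3@Q0 runs 1, rem=9, I/O yield, promote→Q0. Q0=[P3] Q1=[P1,P2] Q2=[]
t=10-11: P3@Q0 runs 1, rem=8, I/O yield, promote→Q0. Q0=[P3] Q1=[P1,P2] Q2=[]
t=11-12: P3@Q0 runs 1, rem=7, I/O yield, promote→Q0. Q0=[P3] Q1=[P1,P2] Q2=[]
t=12-13: P3@Q0 runs 1, rem=6, I/O yield, promote→Q0. Q0=[P3] Q1=[P1,P2] Q2=[]
t=13-14: P3@Q0 runs 1, rem=5, I/O yield, promote→Q0. Q0=[P3] Q1=[P1,P2] Q2=[]
t=14-15: P3@Q0 runs 1, rem=4, I/O yield, promote→Q0. Q0=[P3] Q1=[P1,P2] Q2=[]
t=15-16: P3@Q0 runs 1, rem=3, I/O yield, promote→Q0. Q0=[P3] Q1=[P1,P2] Q2=[]
t=16-17: P3@Q0 runs 1, rem=2, I/O yield, promote→Q0. Q0=[P3] Q1=[P1,P2] Q2=[]
t=17-18: P3@Q0 runs 1, rem=1, I/O yield, promote→Q0. Q0=[P3] Q1=[P1,P2] Q2=[]
t=18-19: P3@Q0 runs 1, rem=0, completes. Q0=[] Q1=[P1,P2] Q2=[]
t=19-25: P1@Q1 runs 6, rem=7, quantum used, demote→Q2. Q0=[] Q1=[P2] Q2=[P1]
t=25-27: P2@Q1 runs 2, rem=0, completes. Q0=[] Q1=[] Q2=[P1]
t=27-34: P1@Q2 runs 7, rem=0, completes. Q0=[] Q1=[] Q2=[]

Answer: P3,P2,P1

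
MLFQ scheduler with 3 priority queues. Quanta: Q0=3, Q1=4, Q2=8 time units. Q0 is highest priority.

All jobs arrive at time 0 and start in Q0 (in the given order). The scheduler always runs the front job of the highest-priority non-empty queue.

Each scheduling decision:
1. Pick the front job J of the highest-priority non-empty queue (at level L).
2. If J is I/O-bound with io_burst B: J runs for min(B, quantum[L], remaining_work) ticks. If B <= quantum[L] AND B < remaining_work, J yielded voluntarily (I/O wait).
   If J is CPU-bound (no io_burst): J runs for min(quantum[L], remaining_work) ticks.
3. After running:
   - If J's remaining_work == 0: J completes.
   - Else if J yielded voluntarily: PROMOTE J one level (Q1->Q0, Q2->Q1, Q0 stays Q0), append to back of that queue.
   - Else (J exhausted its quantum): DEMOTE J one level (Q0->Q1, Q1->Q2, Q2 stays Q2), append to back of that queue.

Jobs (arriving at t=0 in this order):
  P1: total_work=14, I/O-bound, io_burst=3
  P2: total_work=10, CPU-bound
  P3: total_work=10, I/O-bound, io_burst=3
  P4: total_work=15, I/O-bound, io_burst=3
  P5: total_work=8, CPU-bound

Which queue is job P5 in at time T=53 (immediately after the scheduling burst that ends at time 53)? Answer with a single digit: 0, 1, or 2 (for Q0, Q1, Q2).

t=0-3: P1@Q0 runs 3, rem=11, I/O yield, promote→Q0. Q0=[P2,P3,P4,P5,P1] Q1=[] Q2=[]
t=3-6: P2@Q0 runs 3, rem=7, quantum used, demote→Q1. Q0=[P3,P4,P5,P1] Q1=[P2] Q2=[]
t=6-9: P3@Q0 runs 3, rem=7, I/O yield, promote→Q0. Q0=[P4,P5,P1,P3] Q1=[P2] Q2=[]
t=9-12: P4@Q0 runs 3, rem=12, I/O yield, promote→Q0. Q0=[P5,P1,P3,P4] Q1=[P2] Q2=[]
t=12-15: P5@Q0 runs 3, rem=5, quantum used, demote→Q1. Q0=[P1,P3,P4] Q1=[P2,P5] Q2=[]
t=15-18: P1@Q0 runs 3, rem=8, I/O yield, promote→Q0. Q0=[P3,P4,P1] Q1=[P2,P5] Q2=[]
t=18-21: P3@Q0 runs 3, rem=4, I/O yield, promote→Q0. Q0=[P4,P1,P3] Q1=[P2,P5] Q2=[]
t=21-24: P4@Q0 runs 3, rem=9, I/O yield, promote→Q0. Q0=[P1,P3,P4] Q1=[P2,P5] Q2=[]
t=24-27: P1@Q0 runs 3, rem=5, I/O yield, promote→Q0. Q0=[P3,P4,P1] Q1=[P2,P5] Q2=[]
t=27-30: P3@Q0 runs 3, rem=1, I/O yield, promote→Q0. Q0=[P4,P1,P3] Q1=[P2,P5] Q2=[]
t=30-33: P4@Q0 runs 3, rem=6, I/O yield, promote→Q0. Q0=[P1,P3,P4] Q1=[P2,P5] Q2=[]
t=33-36: P1@Q0 runs 3, rem=2, I/O yield, promote→Q0. Q0=[P3,P4,P1] Q1=[P2,P5] Q2=[]
t=36-37: P3@Q0 runs 1, rem=0, completes. Q0=[P4,P1] Q1=[P2,P5] Q2=[]
t=37-40: P4@Q0 runs 3, rem=3, I/O yield, promote→Q0. Q0=[P1,P4] Q1=[P2,P5] Q2=[]
t=40-42: P1@Q0 runs 2, rem=0, completes. Q0=[P4] Q1=[P2,P5] Q2=[]
t=42-45: P4@Q0 runs 3, rem=0, completes. Q0=[] Q1=[P2,P5] Q2=[]
t=45-49: P2@Q1 runs 4, rem=3, quantum used, demote→Q2. Q0=[] Q1=[P5] Q2=[P2]
t=49-53: P5@Q1 runs 4, rem=1, quantum used, demote→Q2. Q0=[] Q1=[] Q2=[P2,P5]
t=53-56: P2@Q2 runs 3, rem=0, completes. Q0=[] Q1=[] Q2=[P5]
t=56-57: P5@Q2 runs 1, rem=0, completes. Q0=[] Q1=[] Q2=[]

Answer: 2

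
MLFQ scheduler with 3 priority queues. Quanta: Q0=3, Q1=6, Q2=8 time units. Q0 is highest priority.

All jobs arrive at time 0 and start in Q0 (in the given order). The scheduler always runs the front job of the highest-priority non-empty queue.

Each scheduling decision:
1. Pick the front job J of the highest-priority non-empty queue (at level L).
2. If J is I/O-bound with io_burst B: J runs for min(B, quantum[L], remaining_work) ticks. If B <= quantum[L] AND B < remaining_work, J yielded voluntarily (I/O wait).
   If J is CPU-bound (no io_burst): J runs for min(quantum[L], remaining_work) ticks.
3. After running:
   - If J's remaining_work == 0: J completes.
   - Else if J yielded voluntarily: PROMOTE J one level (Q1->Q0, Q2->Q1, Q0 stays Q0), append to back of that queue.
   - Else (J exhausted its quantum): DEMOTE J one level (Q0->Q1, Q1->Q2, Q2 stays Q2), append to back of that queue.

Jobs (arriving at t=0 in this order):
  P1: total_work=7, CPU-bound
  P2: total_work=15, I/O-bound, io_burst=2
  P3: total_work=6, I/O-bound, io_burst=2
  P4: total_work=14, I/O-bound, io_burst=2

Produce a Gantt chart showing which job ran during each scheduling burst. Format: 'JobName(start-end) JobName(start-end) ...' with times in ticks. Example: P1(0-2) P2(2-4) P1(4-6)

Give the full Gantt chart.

Answer: P1(0-3) P2(3-5) P3(5-7) P4(7-9) P2(9-11) P3(11-13) P4(13-15) P2(15-17) P3(17-19) P4(19-21) P2(21-23) P4(23-25) P2(25-27) P4(27-29) P2(29-31) P4(31-33) P2(33-35) P4(35-37) P2(37-38) P1(38-42)

Derivation:
t=0-3: P1@Q0 runs 3, rem=4, quantum used, demote→Q1. Q0=[P2,P3,P4] Q1=[P1] Q2=[]
t=3-5: P2@Q0 runs 2, rem=13, I/O yield, promote→Q0. Q0=[P3,P4,P2] Q1=[P1] Q2=[]
t=5-7: P3@Q0 runs 2, rem=4, I/O yield, promote→Q0. Q0=[P4,P2,P3] Q1=[P1] Q2=[]
t=7-9: P4@Q0 runs 2, rem=12, I/O yield, promote→Q0. Q0=[P2,P3,P4] Q1=[P1] Q2=[]
t=9-11: P2@Q0 runs 2, rem=11, I/O yield, promote→Q0. Q0=[P3,P4,P2] Q1=[P1] Q2=[]
t=11-13: P3@Q0 runs 2, rem=2, I/O yield, promote→Q0. Q0=[P4,P2,P3] Q1=[P1] Q2=[]
t=13-15: P4@Q0 runs 2, rem=10, I/O yield, promote→Q0. Q0=[P2,P3,P4] Q1=[P1] Q2=[]
t=15-17: P2@Q0 runs 2, rem=9, I/O yield, promote→Q0. Q0=[P3,P4,P2] Q1=[P1] Q2=[]
t=17-19: P3@Q0 runs 2, rem=0, completes. Q0=[P4,P2] Q1=[P1] Q2=[]
t=19-21: P4@Q0 runs 2, rem=8, I/O yield, promote→Q0. Q0=[P2,P4] Q1=[P1] Q2=[]
t=21-23: P2@Q0 runs 2, rem=7, I/O yield, promote→Q0. Q0=[P4,P2] Q1=[P1] Q2=[]
t=23-25: P4@Q0 runs 2, rem=6, I/O yield, promote→Q0. Q0=[P2,P4] Q1=[P1] Q2=[]
t=25-27: P2@Q0 runs 2, rem=5, I/O yield, promote→Q0. Q0=[P4,P2] Q1=[P1] Q2=[]
t=27-29: P4@Q0 runs 2, rem=4, I/O yield, promote→Q0. Q0=[P2,P4] Q1=[P1] Q2=[]
t=29-31: P2@Q0 runs 2, rem=3, I/O yield, promote→Q0. Q0=[P4,P2] Q1=[P1] Q2=[]
t=31-33: P4@Q0 runs 2, rem=2, I/O yield, promote→Q0. Q0=[P2,P4] Q1=[P1] Q2=[]
t=33-35: P2@Q0 runs 2, rem=1, I/O yield, promote→Q0. Q0=[P4,P2] Q1=[P1] Q2=[]
t=35-37: P4@Q0 runs 2, rem=0, completes. Q0=[P2] Q1=[P1] Q2=[]
t=37-38: P2@Q0 runs 1, rem=0, completes. Q0=[] Q1=[P1] Q2=[]
t=38-42: P1@Q1 runs 4, rem=0, completes. Q0=[] Q1=[] Q2=[]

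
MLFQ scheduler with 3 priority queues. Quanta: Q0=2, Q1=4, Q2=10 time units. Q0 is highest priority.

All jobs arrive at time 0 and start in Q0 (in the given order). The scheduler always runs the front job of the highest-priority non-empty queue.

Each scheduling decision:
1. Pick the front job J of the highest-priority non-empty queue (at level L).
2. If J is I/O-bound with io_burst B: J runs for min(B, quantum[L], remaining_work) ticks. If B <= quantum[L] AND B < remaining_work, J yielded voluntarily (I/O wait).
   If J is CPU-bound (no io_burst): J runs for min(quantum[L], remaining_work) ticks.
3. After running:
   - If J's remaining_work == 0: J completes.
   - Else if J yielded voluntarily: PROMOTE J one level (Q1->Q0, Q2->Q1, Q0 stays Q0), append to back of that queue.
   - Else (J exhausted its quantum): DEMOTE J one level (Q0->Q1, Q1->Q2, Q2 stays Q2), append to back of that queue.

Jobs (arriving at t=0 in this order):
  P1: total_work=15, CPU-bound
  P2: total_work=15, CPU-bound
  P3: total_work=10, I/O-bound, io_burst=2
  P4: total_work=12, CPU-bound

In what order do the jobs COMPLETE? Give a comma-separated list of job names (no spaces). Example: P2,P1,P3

Answer: P3,P1,P2,P4

Derivation:
t=0-2: P1@Q0 runs 2, rem=13, quantum used, demote→Q1. Q0=[P2,P3,P4] Q1=[P1] Q2=[]
t=2-4: P2@Q0 runs 2, rem=13, quantum used, demote→Q1. Q0=[P3,P4] Q1=[P1,P2] Q2=[]
t=4-6: P3@Q0 runs 2, rem=8, I/O yield, promote→Q0. Q0=[P4,P3] Q1=[P1,P2] Q2=[]
t=6-8: P4@Q0 runs 2, rem=10, quantum used, demote→Q1. Q0=[P3] Q1=[P1,P2,P4] Q2=[]
t=8-10: P3@Q0 runs 2, rem=6, I/O yield, promote→Q0. Q0=[P3] Q1=[P1,P2,P4] Q2=[]
t=10-12: P3@Q0 runs 2, rem=4, I/O yield, promote→Q0. Q0=[P3] Q1=[P1,P2,P4] Q2=[]
t=12-14: P3@Q0 runs 2, rem=2, I/O yield, promote→Q0. Q0=[P3] Q1=[P1,P2,P4] Q2=[]
t=14-16: P3@Q0 runs 2, rem=0, completes. Q0=[] Q1=[P1,P2,P4] Q2=[]
t=16-20: P1@Q1 runs 4, rem=9, quantum used, demote→Q2. Q0=[] Q1=[P2,P4] Q2=[P1]
t=20-24: P2@Q1 runs 4, rem=9, quantum used, demote→Q2. Q0=[] Q1=[P4] Q2=[P1,P2]
t=24-28: P4@Q1 runs 4, rem=6, quantum used, demote→Q2. Q0=[] Q1=[] Q2=[P1,P2,P4]
t=28-37: P1@Q2 runs 9, rem=0, completes. Q0=[] Q1=[] Q2=[P2,P4]
t=37-46: P2@Q2 runs 9, rem=0, completes. Q0=[] Q1=[] Q2=[P4]
t=46-52: P4@Q2 runs 6, rem=0, completes. Q0=[] Q1=[] Q2=[]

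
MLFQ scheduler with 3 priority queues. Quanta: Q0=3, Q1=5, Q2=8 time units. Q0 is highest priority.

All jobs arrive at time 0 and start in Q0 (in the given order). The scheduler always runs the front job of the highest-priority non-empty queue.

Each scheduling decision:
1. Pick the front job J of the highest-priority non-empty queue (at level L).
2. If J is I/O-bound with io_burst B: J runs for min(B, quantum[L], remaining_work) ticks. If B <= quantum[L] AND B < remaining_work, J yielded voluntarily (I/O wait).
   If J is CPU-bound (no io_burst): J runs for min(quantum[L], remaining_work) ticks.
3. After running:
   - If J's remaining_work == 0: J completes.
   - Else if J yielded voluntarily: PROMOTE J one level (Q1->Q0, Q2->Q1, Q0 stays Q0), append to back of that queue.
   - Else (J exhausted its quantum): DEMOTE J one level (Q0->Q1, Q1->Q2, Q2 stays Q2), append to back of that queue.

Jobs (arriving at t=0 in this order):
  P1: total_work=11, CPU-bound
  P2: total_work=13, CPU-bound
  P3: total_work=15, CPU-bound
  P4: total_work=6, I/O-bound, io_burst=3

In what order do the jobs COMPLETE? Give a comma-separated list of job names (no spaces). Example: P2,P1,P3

t=0-3: P1@Q0 runs 3, rem=8, quantum used, demote→Q1. Q0=[P2,P3,P4] Q1=[P1] Q2=[]
t=3-6: P2@Q0 runs 3, rem=10, quantum used, demote→Q1. Q0=[P3,P4] Q1=[P1,P2] Q2=[]
t=6-9: P3@Q0 runs 3, rem=12, quantum used, demote→Q1. Q0=[P4] Q1=[P1,P2,P3] Q2=[]
t=9-12: P4@Q0 runs 3, rem=3, I/O yield, promote→Q0. Q0=[P4] Q1=[P1,P2,P3] Q2=[]
t=12-15: P4@Q0 runs 3, rem=0, completes. Q0=[] Q1=[P1,P2,P3] Q2=[]
t=15-20: P1@Q1 runs 5, rem=3, quantum used, demote→Q2. Q0=[] Q1=[P2,P3] Q2=[P1]
t=20-25: P2@Q1 runs 5, rem=5, quantum used, demote→Q2. Q0=[] Q1=[P3] Q2=[P1,P2]
t=25-30: P3@Q1 runs 5, rem=7, quantum used, demote→Q2. Q0=[] Q1=[] Q2=[P1,P2,P3]
t=30-33: P1@Q2 runs 3, rem=0, completes. Q0=[] Q1=[] Q2=[P2,P3]
t=33-38: P2@Q2 runs 5, rem=0, completes. Q0=[] Q1=[] Q2=[P3]
t=38-45: P3@Q2 runs 7, rem=0, completes. Q0=[] Q1=[] Q2=[]

Answer: P4,P1,P2,P3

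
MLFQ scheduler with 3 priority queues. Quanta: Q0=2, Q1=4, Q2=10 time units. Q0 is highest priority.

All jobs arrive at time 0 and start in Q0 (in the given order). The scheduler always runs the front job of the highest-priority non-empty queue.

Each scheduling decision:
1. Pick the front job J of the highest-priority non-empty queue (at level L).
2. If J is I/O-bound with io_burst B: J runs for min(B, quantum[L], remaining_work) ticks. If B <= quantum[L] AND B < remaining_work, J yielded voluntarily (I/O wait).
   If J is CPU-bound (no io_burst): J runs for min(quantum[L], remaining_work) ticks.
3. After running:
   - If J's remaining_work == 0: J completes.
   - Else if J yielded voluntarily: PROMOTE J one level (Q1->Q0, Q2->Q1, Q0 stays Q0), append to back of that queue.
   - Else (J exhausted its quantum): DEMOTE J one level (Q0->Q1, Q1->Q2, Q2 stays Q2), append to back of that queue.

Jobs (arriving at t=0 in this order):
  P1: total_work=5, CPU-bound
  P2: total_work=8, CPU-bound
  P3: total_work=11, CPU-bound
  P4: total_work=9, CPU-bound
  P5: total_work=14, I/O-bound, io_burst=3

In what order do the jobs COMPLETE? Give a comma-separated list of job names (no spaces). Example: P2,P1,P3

t=0-2: P1@Q0 runs 2, rem=3, quantum used, demote→Q1. Q0=[P2,P3,P4,P5] Q1=[P1] Q2=[]
t=2-4: P2@Q0 runs 2, rem=6, quantum used, demote→Q1. Q0=[P3,P4,P5] Q1=[P1,P2] Q2=[]
t=4-6: P3@Q0 runs 2, rem=9, quantum used, demote→Q1. Q0=[P4,P5] Q1=[P1,P2,P3] Q2=[]
t=6-8: P4@Q0 runs 2, rem=7, quantum used, demote→Q1. Q0=[P5] Q1=[P1,P2,P3,P4] Q2=[]
t=8-10: P5@Q0 runs 2, rem=12, quantum used, demote→Q1. Q0=[] Q1=[P1,P2,P3,P4,P5] Q2=[]
t=10-13: P1@Q1 runs 3, rem=0, completes. Q0=[] Q1=[P2,P3,P4,P5] Q2=[]
t=13-17: P2@Q1 runs 4, rem=2, quantum used, demote→Q2. Q0=[] Q1=[P3,P4,P5] Q2=[P2]
t=17-21: P3@Q1 runs 4, rem=5, quantum used, demote→Q2. Q0=[] Q1=[P4,P5] Q2=[P2,P3]
t=21-25: P4@Q1 runs 4, rem=3, quantum used, demote→Q2. Q0=[] Q1=[P5] Q2=[P2,P3,P4]
t=25-28: P5@Q1 runs 3, rem=9, I/O yield, promote→Q0. Q0=[P5] Q1=[] Q2=[P2,P3,P4]
t=28-30: P5@Q0 runs 2, rem=7, quantum used, demote→Q1. Q0=[] Q1=[P5] Q2=[P2,P3,P4]
t=30-33: P5@Q1 runs 3, rem=4, I/O yield, promote→Q0. Q0=[P5] Q1=[] Q2=[P2,P3,P4]
t=33-35: P5@Q0 runs 2, rem=2, quantum used, demote→Q1. Q0=[] Q1=[P5] Q2=[P2,P3,P4]
t=35-37: P5@Q1 runs 2, rem=0, completes. Q0=[] Q1=[] Q2=[P2,P3,P4]
t=37-39: P2@Q2 runs 2, rem=0, completes. Q0=[] Q1=[] Q2=[P3,P4]
t=39-44: P3@Q2 runs 5, rem=0, completes. Q0=[] Q1=[] Q2=[P4]
t=44-47: P4@Q2 runs 3, rem=0, completes. Q0=[] Q1=[] Q2=[]

Answer: P1,P5,P2,P3,P4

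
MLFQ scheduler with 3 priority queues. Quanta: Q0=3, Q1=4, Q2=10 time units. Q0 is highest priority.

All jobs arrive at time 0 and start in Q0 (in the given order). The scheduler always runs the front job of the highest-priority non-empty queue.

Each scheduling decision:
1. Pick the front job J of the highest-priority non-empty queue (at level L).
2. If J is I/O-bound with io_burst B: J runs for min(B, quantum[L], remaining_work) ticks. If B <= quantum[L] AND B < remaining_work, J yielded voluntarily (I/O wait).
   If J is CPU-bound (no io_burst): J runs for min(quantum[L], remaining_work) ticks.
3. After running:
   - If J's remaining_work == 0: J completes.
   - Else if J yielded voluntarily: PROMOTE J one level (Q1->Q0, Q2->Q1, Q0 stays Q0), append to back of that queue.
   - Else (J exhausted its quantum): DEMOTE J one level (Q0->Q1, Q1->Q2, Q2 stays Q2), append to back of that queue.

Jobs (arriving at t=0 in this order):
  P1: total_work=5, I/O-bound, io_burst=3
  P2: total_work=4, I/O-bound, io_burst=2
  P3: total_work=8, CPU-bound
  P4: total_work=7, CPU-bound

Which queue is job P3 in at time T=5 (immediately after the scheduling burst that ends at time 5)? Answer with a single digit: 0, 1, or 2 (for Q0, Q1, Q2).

t=0-3: P1@Q0 runs 3, rem=2, I/O yield, promote→Q0. Q0=[P2,P3,P4,P1] Q1=[] Q2=[]
t=3-5: P2@Q0 runs 2, rem=2, I/O yield, promote→Q0. Q0=[P3,P4,P1,P2] Q1=[] Q2=[]
t=5-8: P3@Q0 runs 3, rem=5, quantum used, demote→Q1. Q0=[P4,P1,P2] Q1=[P3] Q2=[]
t=8-11: P4@Q0 runs 3, rem=4, quantum used, demote→Q1. Q0=[P1,P2] Q1=[P3,P4] Q2=[]
t=11-13: P1@Q0 runs 2, rem=0, completes. Q0=[P2] Q1=[P3,P4] Q2=[]
t=13-15: P2@Q0 runs 2, rem=0, completes. Q0=[] Q1=[P3,P4] Q2=[]
t=15-19: P3@Q1 runs 4, rem=1, quantum used, demote→Q2. Q0=[] Q1=[P4] Q2=[P3]
t=19-23: P4@Q1 runs 4, rem=0, completes. Q0=[] Q1=[] Q2=[P3]
t=23-24: P3@Q2 runs 1, rem=0, completes. Q0=[] Q1=[] Q2=[]

Answer: 0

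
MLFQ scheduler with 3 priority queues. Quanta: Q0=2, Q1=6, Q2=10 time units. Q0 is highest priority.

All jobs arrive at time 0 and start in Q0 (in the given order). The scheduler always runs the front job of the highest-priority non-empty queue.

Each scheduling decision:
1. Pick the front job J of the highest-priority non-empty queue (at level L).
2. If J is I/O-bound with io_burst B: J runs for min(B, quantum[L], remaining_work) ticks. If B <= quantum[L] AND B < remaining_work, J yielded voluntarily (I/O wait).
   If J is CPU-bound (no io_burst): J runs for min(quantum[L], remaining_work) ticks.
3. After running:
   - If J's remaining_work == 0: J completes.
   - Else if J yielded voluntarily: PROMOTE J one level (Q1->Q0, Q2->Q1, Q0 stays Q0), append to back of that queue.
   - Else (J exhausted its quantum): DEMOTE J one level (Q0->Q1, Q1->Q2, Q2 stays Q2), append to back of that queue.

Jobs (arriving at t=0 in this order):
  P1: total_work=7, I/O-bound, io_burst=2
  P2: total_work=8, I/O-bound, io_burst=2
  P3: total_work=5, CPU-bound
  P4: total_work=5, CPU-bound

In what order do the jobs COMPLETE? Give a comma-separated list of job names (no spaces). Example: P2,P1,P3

t=0-2: P1@Q0 runs 2, rem=5, I/O yield, promote→Q0. Q0=[P2,P3,P4,P1] Q1=[] Q2=[]
t=2-4: P2@Q0 runs 2, rem=6, I/O yield, promote→Q0. Q0=[P3,P4,P1,P2] Q1=[] Q2=[]
t=4-6: P3@Q0 runs 2, rem=3, quantum used, demote→Q1. Q0=[P4,P1,P2] Q1=[P3] Q2=[]
t=6-8: P4@Q0 runs 2, rem=3, quantum used, demote→Q1. Q0=[P1,P2] Q1=[P3,P4] Q2=[]
t=8-10: P1@Q0 runs 2, rem=3, I/O yield, promote→Q0. Q0=[P2,P1] Q1=[P3,P4] Q2=[]
t=10-12: P2@Q0 runs 2, rem=4, I/O yield, promote→Q0. Q0=[P1,P2] Q1=[P3,P4] Q2=[]
t=12-14: P1@Q0 runs 2, rem=1, I/O yield, promote→Q0. Q0=[P2,P1] Q1=[P3,P4] Q2=[]
t=14-16: P2@Q0 runs 2, rem=2, I/O yield, promote→Q0. Q0=[P1,P2] Q1=[P3,P4] Q2=[]
t=16-17: P1@Q0 runs 1, rem=0, completes. Q0=[P2] Q1=[P3,P4] Q2=[]
t=17-19: P2@Q0 runs 2, rem=0, completes. Q0=[] Q1=[P3,P4] Q2=[]
t=19-22: P3@Q1 runs 3, rem=0, completes. Q0=[] Q1=[P4] Q2=[]
t=22-25: P4@Q1 runs 3, rem=0, completes. Q0=[] Q1=[] Q2=[]

Answer: P1,P2,P3,P4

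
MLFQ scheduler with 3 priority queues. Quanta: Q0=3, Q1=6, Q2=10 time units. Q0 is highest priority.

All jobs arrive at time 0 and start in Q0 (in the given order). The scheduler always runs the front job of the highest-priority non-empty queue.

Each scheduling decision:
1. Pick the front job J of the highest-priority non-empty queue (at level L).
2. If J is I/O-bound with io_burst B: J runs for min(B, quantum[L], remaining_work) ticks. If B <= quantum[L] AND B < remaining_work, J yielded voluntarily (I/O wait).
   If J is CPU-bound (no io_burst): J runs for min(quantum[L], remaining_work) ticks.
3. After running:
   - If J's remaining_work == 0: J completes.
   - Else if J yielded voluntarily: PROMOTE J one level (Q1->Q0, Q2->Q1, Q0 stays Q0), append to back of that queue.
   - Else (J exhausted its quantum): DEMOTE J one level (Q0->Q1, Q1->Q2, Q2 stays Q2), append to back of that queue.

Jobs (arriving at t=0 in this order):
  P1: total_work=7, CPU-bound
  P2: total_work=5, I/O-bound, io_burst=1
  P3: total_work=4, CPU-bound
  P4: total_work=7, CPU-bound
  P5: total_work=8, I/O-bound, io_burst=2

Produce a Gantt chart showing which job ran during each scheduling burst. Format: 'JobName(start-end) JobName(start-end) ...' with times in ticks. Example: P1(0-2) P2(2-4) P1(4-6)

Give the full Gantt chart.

t=0-3: P1@Q0 runs 3, rem=4, quantum used, demote→Q1. Q0=[P2,P3,P4,P5] Q1=[P1] Q2=[]
t=3-4: P2@Q0 runs 1, rem=4, I/O yield, promote→Q0. Q0=[P3,P4,P5,P2] Q1=[P1] Q2=[]
t=4-7: P3@Q0 runs 3, rem=1, quantum used, demote→Q1. Q0=[P4,P5,P2] Q1=[P1,P3] Q2=[]
t=7-10: P4@Q0 runs 3, rem=4, quantum used, demote→Q1. Q0=[P5,P2] Q1=[P1,P3,P4] Q2=[]
t=10-12: P5@Q0 runs 2, rem=6, I/O yield, promote→Q0. Q0=[P2,P5] Q1=[P1,P3,P4] Q2=[]
t=12-13: P2@Q0 runs 1, rem=3, I/O yield, promote→Q0. Q0=[P5,P2] Q1=[P1,P3,P4] Q2=[]
t=13-15: P5@Q0 runs 2, rem=4, I/O yield, promote→Q0. Q0=[P2,P5] Q1=[P1,P3,P4] Q2=[]
t=15-16: P2@Q0 runs 1, rem=2, I/O yield, promote→Q0. Q0=[P5,P2] Q1=[P1,P3,P4] Q2=[]
t=16-18: P5@Q0 runs 2, rem=2, I/O yield, promote→Q0. Q0=[P2,P5] Q1=[P1,P3,P4] Q2=[]
t=18-19: P2@Q0 runs 1, rem=1, I/O yield, promote→Q0. Q0=[P5,P2] Q1=[P1,P3,P4] Q2=[]
t=19-21: P5@Q0 runs 2, rem=0, completes. Q0=[P2] Q1=[P1,P3,P4] Q2=[]
t=21-22: P2@Q0 runs 1, rem=0, completes. Q0=[] Q1=[P1,P3,P4] Q2=[]
t=22-26: P1@Q1 runs 4, rem=0, completes. Q0=[] Q1=[P3,P4] Q2=[]
t=26-27: P3@Q1 runs 1, rem=0, completes. Q0=[] Q1=[P4] Q2=[]
t=27-31: P4@Q1 runs 4, rem=0, completes. Q0=[] Q1=[] Q2=[]

Answer: P1(0-3) P2(3-4) P3(4-7) P4(7-10) P5(10-12) P2(12-13) P5(13-15) P2(15-16) P5(16-18) P2(18-19) P5(19-21) P2(21-22) P1(22-26) P3(26-27) P4(27-31)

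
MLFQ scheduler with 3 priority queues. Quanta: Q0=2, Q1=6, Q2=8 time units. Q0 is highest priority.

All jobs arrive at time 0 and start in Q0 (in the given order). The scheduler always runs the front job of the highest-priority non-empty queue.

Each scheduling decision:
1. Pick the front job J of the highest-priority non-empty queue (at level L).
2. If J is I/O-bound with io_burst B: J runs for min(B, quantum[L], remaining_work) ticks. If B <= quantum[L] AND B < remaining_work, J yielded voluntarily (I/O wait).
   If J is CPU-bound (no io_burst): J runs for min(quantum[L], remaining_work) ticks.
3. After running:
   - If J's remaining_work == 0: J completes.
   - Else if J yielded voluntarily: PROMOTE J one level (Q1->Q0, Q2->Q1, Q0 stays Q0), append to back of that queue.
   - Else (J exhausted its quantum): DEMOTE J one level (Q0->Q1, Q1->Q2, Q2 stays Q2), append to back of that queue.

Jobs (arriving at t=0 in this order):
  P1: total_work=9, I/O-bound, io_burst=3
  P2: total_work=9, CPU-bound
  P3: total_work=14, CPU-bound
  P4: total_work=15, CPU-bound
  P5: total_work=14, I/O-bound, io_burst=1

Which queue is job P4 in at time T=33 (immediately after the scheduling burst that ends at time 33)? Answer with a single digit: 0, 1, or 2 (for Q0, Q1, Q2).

Answer: 1

Derivation:
t=0-2: P1@Q0 runs 2, rem=7, quantum used, demote→Q1. Q0=[P2,P3,P4,P5] Q1=[P1] Q2=[]
t=2-4: P2@Q0 runs 2, rem=7, quantum used, demote→Q1. Q0=[P3,P4,P5] Q1=[P1,P2] Q2=[]
t=4-6: P3@Q0 runs 2, rem=12, quantum used, demote→Q1. Q0=[P4,P5] Q1=[P1,P2,P3] Q2=[]
t=6-8: P4@Q0 runs 2, rem=13, quantum used, demote→Q1. Q0=[P5] Q1=[P1,P2,P3,P4] Q2=[]
t=8-9: P5@Q0 runs 1, rem=13, I/O yield, promote→Q0. Q0=[P5] Q1=[P1,P2,P3,P4] Q2=[]
t=9-10: P5@Q0 runs 1, rem=12, I/O yield, promote→Q0. Q0=[P5] Q1=[P1,P2,P3,P4] Q2=[]
t=10-11: P5@Q0 runs 1, rem=11, I/O yield, promote→Q0. Q0=[P5] Q1=[P1,P2,P3,P4] Q2=[]
t=11-12: P5@Q0 runs 1, rem=10, I/O yield, promote→Q0. Q0=[P5] Q1=[P1,P2,P3,P4] Q2=[]
t=12-13: P5@Q0 runs 1, rem=9, I/O yield, promote→Q0. Q0=[P5] Q1=[P1,P2,P3,P4] Q2=[]
t=13-14: P5@Q0 runs 1, rem=8, I/O yield, promote→Q0. Q0=[P5] Q1=[P1,P2,P3,P4] Q2=[]
t=14-15: P5@Q0 runs 1, rem=7, I/O yield, promote→Q0. Q0=[P5] Q1=[P1,P2,P3,P4] Q2=[]
t=15-16: P5@Q0 runs 1, rem=6, I/O yield, promote→Q0. Q0=[P5] Q1=[P1,P2,P3,P4] Q2=[]
t=16-17: P5@Q0 runs 1, rem=5, I/O yield, promote→Q0. Q0=[P5] Q1=[P1,P2,P3,P4] Q2=[]
t=17-18: P5@Q0 runs 1, rem=4, I/O yield, promote→Q0. Q0=[P5] Q1=[P1,P2,P3,P4] Q2=[]
t=18-19: P5@Q0 runs 1, rem=3, I/O yield, promote→Q0. Q0=[P5] Q1=[P1,P2,P3,P4] Q2=[]
t=19-20: P5@Q0 runs 1, rem=2, I/O yield, promote→Q0. Q0=[P5] Q1=[P1,P2,P3,P4] Q2=[]
t=20-21: P5@Q0 runs 1, rem=1, I/O yield, promote→Q0. Q0=[P5] Q1=[P1,P2,P3,P4] Q2=[]
t=21-22: P5@Q0 runs 1, rem=0, completes. Q0=[] Q1=[P1,P2,P3,P4] Q2=[]
t=22-25: P1@Q1 runs 3, rem=4, I/O yield, promote→Q0. Q0=[P1] Q1=[P2,P3,P4] Q2=[]
t=25-27: P1@Q0 runs 2, rem=2, quantum used, demote→Q1. Q0=[] Q1=[P2,P3,P4,P1] Q2=[]
t=27-33: P2@Q1 runs 6, rem=1, quantum used, demote→Q2. Q0=[] Q1=[P3,P4,P1] Q2=[P2]
t=33-39: P3@Q1 runs 6, rem=6, quantum used, demote→Q2. Q0=[] Q1=[P4,P1] Q2=[P2,P3]
t=39-45: P4@Q1 runs 6, rem=7, quantum used, demote→Q2. Q0=[] Q1=[P1] Q2=[P2,P3,P4]
t=45-47: P1@Q1 runs 2, rem=0, completes. Q0=[] Q1=[] Q2=[P2,P3,P4]
t=47-48: P2@Q2 runs 1, rem=0, completes. Q0=[] Q1=[] Q2=[P3,P4]
t=48-54: P3@Q2 runs 6, rem=0, completes. Q0=[] Q1=[] Q2=[P4]
t=54-61: P4@Q2 runs 7, rem=0, completes. Q0=[] Q1=[] Q2=[]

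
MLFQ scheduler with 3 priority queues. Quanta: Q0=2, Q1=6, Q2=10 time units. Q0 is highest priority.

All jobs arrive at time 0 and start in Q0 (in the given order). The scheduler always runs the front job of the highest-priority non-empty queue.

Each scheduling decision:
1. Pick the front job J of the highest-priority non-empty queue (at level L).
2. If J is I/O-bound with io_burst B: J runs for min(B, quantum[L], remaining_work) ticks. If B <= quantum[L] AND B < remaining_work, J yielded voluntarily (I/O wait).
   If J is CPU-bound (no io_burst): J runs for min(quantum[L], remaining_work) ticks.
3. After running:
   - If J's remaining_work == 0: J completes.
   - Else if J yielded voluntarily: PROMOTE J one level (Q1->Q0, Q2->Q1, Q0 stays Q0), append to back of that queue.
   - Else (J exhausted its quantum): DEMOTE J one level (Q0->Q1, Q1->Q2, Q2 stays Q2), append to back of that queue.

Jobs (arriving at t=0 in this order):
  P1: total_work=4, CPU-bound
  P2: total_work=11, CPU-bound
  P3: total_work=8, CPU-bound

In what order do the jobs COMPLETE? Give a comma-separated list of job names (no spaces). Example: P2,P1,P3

t=0-2: P1@Q0 runs 2, rem=2, quantum used, demote→Q1. Q0=[P2,P3] Q1=[P1] Q2=[]
t=2-4: P2@Q0 runs 2, rem=9, quantum used, demote→Q1. Q0=[P3] Q1=[P1,P2] Q2=[]
t=4-6: P3@Q0 runs 2, rem=6, quantum used, demote→Q1. Q0=[] Q1=[P1,P2,P3] Q2=[]
t=6-8: P1@Q1 runs 2, rem=0, completes. Q0=[] Q1=[P2,P3] Q2=[]
t=8-14: P2@Q1 runs 6, rem=3, quantum used, demote→Q2. Q0=[] Q1=[P3] Q2=[P2]
t=14-20: P3@Q1 runs 6, rem=0, completes. Q0=[] Q1=[] Q2=[P2]
t=20-23: P2@Q2 runs 3, rem=0, completes. Q0=[] Q1=[] Q2=[]

Answer: P1,P3,P2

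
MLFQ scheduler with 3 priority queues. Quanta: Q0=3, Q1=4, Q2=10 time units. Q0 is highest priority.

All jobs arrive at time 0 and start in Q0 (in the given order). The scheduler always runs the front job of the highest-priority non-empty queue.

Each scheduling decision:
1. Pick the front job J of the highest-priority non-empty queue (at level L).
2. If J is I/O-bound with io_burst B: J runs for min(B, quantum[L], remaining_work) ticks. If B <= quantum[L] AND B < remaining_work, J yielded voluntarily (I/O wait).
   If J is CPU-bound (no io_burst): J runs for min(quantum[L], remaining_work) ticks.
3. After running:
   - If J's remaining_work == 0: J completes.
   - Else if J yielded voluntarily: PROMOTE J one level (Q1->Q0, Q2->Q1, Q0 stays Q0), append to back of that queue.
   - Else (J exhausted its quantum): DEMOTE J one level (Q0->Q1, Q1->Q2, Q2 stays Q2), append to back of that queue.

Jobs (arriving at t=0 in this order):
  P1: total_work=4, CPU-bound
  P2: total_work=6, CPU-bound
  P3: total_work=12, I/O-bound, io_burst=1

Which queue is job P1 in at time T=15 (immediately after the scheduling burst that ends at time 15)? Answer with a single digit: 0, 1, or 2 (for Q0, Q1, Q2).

t=0-3: P1@Q0 runs 3, rem=1, quantum used, demote→Q1. Q0=[P2,P3] Q1=[P1] Q2=[]
t=3-6: P2@Q0 runs 3, rem=3, quantum used, demote→Q1. Q0=[P3] Q1=[P1,P2] Q2=[]
t=6-7: P3@Q0 runs 1, rem=11, I/O yield, promote→Q0. Q0=[P3] Q1=[P1,P2] Q2=[]
t=7-8: P3@Q0 runs 1, rem=10, I/O yield, promote→Q0. Q0=[P3] Q1=[P1,P2] Q2=[]
t=8-9: P3@Q0 runs 1, rem=9, I/O yield, promote→Q0. Q0=[P3] Q1=[P1,P2] Q2=[]
t=9-10: P3@Q0 runs 1, rem=8, I/O yield, promote→Q0. Q0=[P3] Q1=[P1,P2] Q2=[]
t=10-11: P3@Q0 runs 1, rem=7, I/O yield, promote→Q0. Q0=[P3] Q1=[P1,P2] Q2=[]
t=11-12: P3@Q0 runs 1, rem=6, I/O yield, promote→Q0. Q0=[P3] Q1=[P1,P2] Q2=[]
t=12-13: P3@Q0 runs 1, rem=5, I/O yield, promote→Q0. Q0=[P3] Q1=[P1,P2] Q2=[]
t=13-14: P3@Q0 runs 1, rem=4, I/O yield, promote→Q0. Q0=[P3] Q1=[P1,P2] Q2=[]
t=14-15: P3@Q0 runs 1, rem=3, I/O yield, promote→Q0. Q0=[P3] Q1=[P1,P2] Q2=[]
t=15-16: P3@Q0 runs 1, rem=2, I/O yield, promote→Q0. Q0=[P3] Q1=[P1,P2] Q2=[]
t=16-17: P3@Q0 runs 1, rem=1, I/O yield, promote→Q0. Q0=[P3] Q1=[P1,P2] Q2=[]
t=17-18: P3@Q0 runs 1, rem=0, completes. Q0=[] Q1=[P1,P2] Q2=[]
t=18-19: P1@Q1 runs 1, rem=0, completes. Q0=[] Q1=[P2] Q2=[]
t=19-22: P2@Q1 runs 3, rem=0, completes. Q0=[] Q1=[] Q2=[]

Answer: 1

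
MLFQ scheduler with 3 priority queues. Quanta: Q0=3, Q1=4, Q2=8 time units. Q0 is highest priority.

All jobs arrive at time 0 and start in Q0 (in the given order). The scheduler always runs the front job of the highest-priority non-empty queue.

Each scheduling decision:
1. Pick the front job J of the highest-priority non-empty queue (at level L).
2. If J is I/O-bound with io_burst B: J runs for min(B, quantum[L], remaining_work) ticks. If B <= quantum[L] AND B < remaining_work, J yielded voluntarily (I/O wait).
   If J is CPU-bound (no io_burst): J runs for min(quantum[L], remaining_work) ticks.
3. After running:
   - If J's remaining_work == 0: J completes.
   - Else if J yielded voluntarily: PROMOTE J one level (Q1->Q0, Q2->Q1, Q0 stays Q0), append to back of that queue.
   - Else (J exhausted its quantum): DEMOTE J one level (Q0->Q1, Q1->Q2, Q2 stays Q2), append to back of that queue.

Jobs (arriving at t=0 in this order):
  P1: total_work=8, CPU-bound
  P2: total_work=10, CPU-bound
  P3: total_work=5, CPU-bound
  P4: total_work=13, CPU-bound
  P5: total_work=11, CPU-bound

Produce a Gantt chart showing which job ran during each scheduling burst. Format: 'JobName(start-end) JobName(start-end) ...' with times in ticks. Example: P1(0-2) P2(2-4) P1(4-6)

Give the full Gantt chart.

Answer: P1(0-3) P2(3-6) P3(6-9) P4(9-12) P5(12-15) P1(15-19) P2(19-23) P3(23-25) P4(25-29) P5(29-33) P1(33-34) P2(34-37) P4(37-43) P5(43-47)

Derivation:
t=0-3: P1@Q0 runs 3, rem=5, quantum used, demote→Q1. Q0=[P2,P3,P4,P5] Q1=[P1] Q2=[]
t=3-6: P2@Q0 runs 3, rem=7, quantum used, demote→Q1. Q0=[P3,P4,P5] Q1=[P1,P2] Q2=[]
t=6-9: P3@Q0 runs 3, rem=2, quantum used, demote→Q1. Q0=[P4,P5] Q1=[P1,P2,P3] Q2=[]
t=9-12: P4@Q0 runs 3, rem=10, quantum used, demote→Q1. Q0=[P5] Q1=[P1,P2,P3,P4] Q2=[]
t=12-15: P5@Q0 runs 3, rem=8, quantum used, demote→Q1. Q0=[] Q1=[P1,P2,P3,P4,P5] Q2=[]
t=15-19: P1@Q1 runs 4, rem=1, quantum used, demote→Q2. Q0=[] Q1=[P2,P3,P4,P5] Q2=[P1]
t=19-23: P2@Q1 runs 4, rem=3, quantum used, demote→Q2. Q0=[] Q1=[P3,P4,P5] Q2=[P1,P2]
t=23-25: P3@Q1 runs 2, rem=0, completes. Q0=[] Q1=[P4,P5] Q2=[P1,P2]
t=25-29: P4@Q1 runs 4, rem=6, quantum used, demote→Q2. Q0=[] Q1=[P5] Q2=[P1,P2,P4]
t=29-33: P5@Q1 runs 4, rem=4, quantum used, demote→Q2. Q0=[] Q1=[] Q2=[P1,P2,P4,P5]
t=33-34: P1@Q2 runs 1, rem=0, completes. Q0=[] Q1=[] Q2=[P2,P4,P5]
t=34-37: P2@Q2 runs 3, rem=0, completes. Q0=[] Q1=[] Q2=[P4,P5]
t=37-43: P4@Q2 runs 6, rem=0, completes. Q0=[] Q1=[] Q2=[P5]
t=43-47: P5@Q2 runs 4, rem=0, completes. Q0=[] Q1=[] Q2=[]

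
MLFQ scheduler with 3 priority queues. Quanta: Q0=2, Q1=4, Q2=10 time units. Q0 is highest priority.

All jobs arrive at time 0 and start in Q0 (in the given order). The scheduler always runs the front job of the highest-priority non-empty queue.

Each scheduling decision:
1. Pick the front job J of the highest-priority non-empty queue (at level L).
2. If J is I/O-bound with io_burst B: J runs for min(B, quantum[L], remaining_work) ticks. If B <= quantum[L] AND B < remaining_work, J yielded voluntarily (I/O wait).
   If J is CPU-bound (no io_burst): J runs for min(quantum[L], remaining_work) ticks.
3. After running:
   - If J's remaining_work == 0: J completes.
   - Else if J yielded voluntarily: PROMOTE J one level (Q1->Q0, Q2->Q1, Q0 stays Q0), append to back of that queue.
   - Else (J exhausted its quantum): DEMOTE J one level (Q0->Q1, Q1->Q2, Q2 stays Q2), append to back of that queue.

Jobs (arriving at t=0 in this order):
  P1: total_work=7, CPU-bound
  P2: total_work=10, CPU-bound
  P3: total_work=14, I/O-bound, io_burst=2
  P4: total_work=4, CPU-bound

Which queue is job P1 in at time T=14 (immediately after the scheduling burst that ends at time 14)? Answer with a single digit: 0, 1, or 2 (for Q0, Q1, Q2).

t=0-2: P1@Q0 runs 2, rem=5, quantum used, demote→Q1. Q0=[P2,P3,P4] Q1=[P1] Q2=[]
t=2-4: P2@Q0 runs 2, rem=8, quantum used, demote→Q1. Q0=[P3,P4] Q1=[P1,P2] Q2=[]
t=4-6: P3@Q0 runs 2, rem=12, I/O yield, promote→Q0. Q0=[P4,P3] Q1=[P1,P2] Q2=[]
t=6-8: P4@Q0 runs 2, rem=2, quantum used, demote→Q1. Q0=[P3] Q1=[P1,P2,P4] Q2=[]
t=8-10: P3@Q0 runs 2, rem=10, I/O yield, promote→Q0. Q0=[P3] Q1=[P1,P2,P4] Q2=[]
t=10-12: P3@Q0 runs 2, rem=8, I/O yield, promote→Q0. Q0=[P3] Q1=[P1,P2,P4] Q2=[]
t=12-14: P3@Q0 runs 2, rem=6, I/O yield, promote→Q0. Q0=[P3] Q1=[P1,P2,P4] Q2=[]
t=14-16: P3@Q0 runs 2, rem=4, I/O yield, promote→Q0. Q0=[P3] Q1=[P1,P2,P4] Q2=[]
t=16-18: P3@Q0 runs 2, rem=2, I/O yield, promote→Q0. Q0=[P3] Q1=[P1,P2,P4] Q2=[]
t=18-20: P3@Q0 runs 2, rem=0, completes. Q0=[] Q1=[P1,P2,P4] Q2=[]
t=20-24: P1@Q1 runs 4, rem=1, quantum used, demote→Q2. Q0=[] Q1=[P2,P4] Q2=[P1]
t=24-28: P2@Q1 runs 4, rem=4, quantum used, demote→Q2. Q0=[] Q1=[P4] Q2=[P1,P2]
t=28-30: P4@Q1 runs 2, rem=0, completes. Q0=[] Q1=[] Q2=[P1,P2]
t=30-31: P1@Q2 runs 1, rem=0, completes. Q0=[] Q1=[] Q2=[P2]
t=31-35: P2@Q2 runs 4, rem=0, completes. Q0=[] Q1=[] Q2=[]

Answer: 1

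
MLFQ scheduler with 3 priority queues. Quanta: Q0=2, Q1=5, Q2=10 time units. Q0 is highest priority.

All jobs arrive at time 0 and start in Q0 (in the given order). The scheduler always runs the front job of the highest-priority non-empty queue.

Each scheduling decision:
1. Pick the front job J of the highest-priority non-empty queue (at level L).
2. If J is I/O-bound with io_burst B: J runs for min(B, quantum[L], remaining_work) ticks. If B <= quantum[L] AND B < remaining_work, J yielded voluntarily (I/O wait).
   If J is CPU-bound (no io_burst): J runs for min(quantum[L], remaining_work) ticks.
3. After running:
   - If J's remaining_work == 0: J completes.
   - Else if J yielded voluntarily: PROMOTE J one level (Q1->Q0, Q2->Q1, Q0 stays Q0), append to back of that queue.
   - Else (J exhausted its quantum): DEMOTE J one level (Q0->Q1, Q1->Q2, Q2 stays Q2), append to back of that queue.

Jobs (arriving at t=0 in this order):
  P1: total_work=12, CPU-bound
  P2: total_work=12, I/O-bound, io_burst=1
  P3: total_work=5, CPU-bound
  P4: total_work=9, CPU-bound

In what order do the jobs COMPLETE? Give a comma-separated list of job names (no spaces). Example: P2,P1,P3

t=0-2: P1@Q0 runs 2, rem=10, quantum used, demote→Q1. Q0=[P2,P3,P4] Q1=[P1] Q2=[]
t=2-3: P2@Q0 runs 1, rem=11, I/O yield, promote→Q0. Q0=[P3,P4,P2] Q1=[P1] Q2=[]
t=3-5: P3@Q0 runs 2, rem=3, quantum used, demote→Q1. Q0=[P4,P2] Q1=[P1,P3] Q2=[]
t=5-7: P4@Q0 runs 2, rem=7, quantum used, demote→Q1. Q0=[P2] Q1=[P1,P3,P4] Q2=[]
t=7-8: P2@Q0 runs 1, rem=10, I/O yield, promote→Q0. Q0=[P2] Q1=[P1,P3,P4] Q2=[]
t=8-9: P2@Q0 runs 1, rem=9, I/O yield, promote→Q0. Q0=[P2] Q1=[P1,P3,P4] Q2=[]
t=9-10: P2@Q0 runs 1, rem=8, I/O yield, promote→Q0. Q0=[P2] Q1=[P1,P3,P4] Q2=[]
t=10-11: P2@Q0 runs 1, rem=7, I/O yield, promote→Q0. Q0=[P2] Q1=[P1,P3,P4] Q2=[]
t=11-12: P2@Q0 runs 1, rem=6, I/O yield, promote→Q0. Q0=[P2] Q1=[P1,P3,P4] Q2=[]
t=12-13: P2@Q0 runs 1, rem=5, I/O yield, promote→Q0. Q0=[P2] Q1=[P1,P3,P4] Q2=[]
t=13-14: P2@Q0 runs 1, rem=4, I/O yield, promote→Q0. Q0=[P2] Q1=[P1,P3,P4] Q2=[]
t=14-15: P2@Q0 runs 1, rem=3, I/O yield, promote→Q0. Q0=[P2] Q1=[P1,P3,P4] Q2=[]
t=15-16: P2@Q0 runs 1, rem=2, I/O yield, promote→Q0. Q0=[P2] Q1=[P1,P3,P4] Q2=[]
t=16-17: P2@Q0 runs 1, rem=1, I/O yield, promote→Q0. Q0=[P2] Q1=[P1,P3,P4] Q2=[]
t=17-18: P2@Q0 runs 1, rem=0, completes. Q0=[] Q1=[P1,P3,P4] Q2=[]
t=18-23: P1@Q1 runs 5, rem=5, quantum used, demote→Q2. Q0=[] Q1=[P3,P4] Q2=[P1]
t=23-26: P3@Q1 runs 3, rem=0, completes. Q0=[] Q1=[P4] Q2=[P1]
t=26-31: P4@Q1 runs 5, rem=2, quantum used, demote→Q2. Q0=[] Q1=[] Q2=[P1,P4]
t=31-36: P1@Q2 runs 5, rem=0, completes. Q0=[] Q1=[] Q2=[P4]
t=36-38: P4@Q2 runs 2, rem=0, completes. Q0=[] Q1=[] Q2=[]

Answer: P2,P3,P1,P4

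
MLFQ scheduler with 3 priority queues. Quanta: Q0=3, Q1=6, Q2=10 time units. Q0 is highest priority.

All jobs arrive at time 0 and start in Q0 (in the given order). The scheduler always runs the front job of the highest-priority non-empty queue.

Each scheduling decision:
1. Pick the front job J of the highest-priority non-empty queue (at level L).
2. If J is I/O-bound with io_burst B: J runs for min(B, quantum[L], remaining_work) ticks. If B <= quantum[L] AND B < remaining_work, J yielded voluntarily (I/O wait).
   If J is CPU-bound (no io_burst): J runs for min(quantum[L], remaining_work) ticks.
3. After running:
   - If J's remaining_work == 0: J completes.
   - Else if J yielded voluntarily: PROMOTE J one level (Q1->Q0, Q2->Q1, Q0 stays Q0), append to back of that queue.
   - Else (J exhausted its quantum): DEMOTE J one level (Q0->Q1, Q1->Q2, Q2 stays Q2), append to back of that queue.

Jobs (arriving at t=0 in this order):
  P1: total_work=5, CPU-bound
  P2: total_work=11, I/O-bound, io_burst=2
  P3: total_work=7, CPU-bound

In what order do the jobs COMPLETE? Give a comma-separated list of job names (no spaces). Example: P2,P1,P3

t=0-3: P1@Q0 runs 3, rem=2, quantum used, demote→Q1. Q0=[P2,P3] Q1=[P1] Q2=[]
t=3-5: P2@Q0 runs 2, rem=9, I/O yield, promote→Q0. Q0=[P3,P2] Q1=[P1] Q2=[]
t=5-8: P3@Q0 runs 3, rem=4, quantum used, demote→Q1. Q0=[P2] Q1=[P1,P3] Q2=[]
t=8-10: P2@Q0 runs 2, rem=7, I/O yield, promote→Q0. Q0=[P2] Q1=[P1,P3] Q2=[]
t=10-12: P2@Q0 runs 2, rem=5, I/O yield, promote→Q0. Q0=[P2] Q1=[P1,P3] Q2=[]
t=12-14: P2@Q0 runs 2, rem=3, I/O yield, promote→Q0. Q0=[P2] Q1=[P1,P3] Q2=[]
t=14-16: P2@Q0 runs 2, rem=1, I/O yield, promote→Q0. Q0=[P2] Q1=[P1,P3] Q2=[]
t=16-17: P2@Q0 runs 1, rem=0, completes. Q0=[] Q1=[P1,P3] Q2=[]
t=17-19: P1@Q1 runs 2, rem=0, completes. Q0=[] Q1=[P3] Q2=[]
t=19-23: P3@Q1 runs 4, rem=0, completes. Q0=[] Q1=[] Q2=[]

Answer: P2,P1,P3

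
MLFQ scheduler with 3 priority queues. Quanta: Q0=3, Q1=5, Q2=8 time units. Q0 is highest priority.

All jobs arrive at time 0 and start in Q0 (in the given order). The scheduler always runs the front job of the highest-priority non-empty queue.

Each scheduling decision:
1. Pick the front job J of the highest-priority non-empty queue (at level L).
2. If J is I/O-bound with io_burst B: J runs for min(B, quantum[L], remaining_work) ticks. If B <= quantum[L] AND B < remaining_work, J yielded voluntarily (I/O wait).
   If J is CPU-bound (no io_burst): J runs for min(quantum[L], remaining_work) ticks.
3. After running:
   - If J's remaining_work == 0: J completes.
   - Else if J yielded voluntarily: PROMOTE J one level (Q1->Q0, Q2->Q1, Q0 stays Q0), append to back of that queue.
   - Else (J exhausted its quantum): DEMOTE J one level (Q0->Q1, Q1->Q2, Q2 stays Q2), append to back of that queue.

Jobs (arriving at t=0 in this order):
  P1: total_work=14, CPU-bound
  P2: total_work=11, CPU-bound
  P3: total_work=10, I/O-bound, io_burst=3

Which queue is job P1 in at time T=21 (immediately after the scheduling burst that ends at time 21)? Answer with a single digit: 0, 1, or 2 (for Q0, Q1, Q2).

Answer: 2

Derivation:
t=0-3: P1@Q0 runs 3, rem=11, quantum used, demote→Q1. Q0=[P2,P3] Q1=[P1] Q2=[]
t=3-6: P2@Q0 runs 3, rem=8, quantum used, demote→Q1. Q0=[P3] Q1=[P1,P2] Q2=[]
t=6-9: P3@Q0 runs 3, rem=7, I/O yield, promote→Q0. Q0=[P3] Q1=[P1,P2] Q2=[]
t=9-12: P3@Q0 runs 3, rem=4, I/O yield, promote→Q0. Q0=[P3] Q1=[P1,P2] Q2=[]
t=12-15: P3@Q0 runs 3, rem=1, I/O yield, promote→Q0. Q0=[P3] Q1=[P1,P2] Q2=[]
t=15-16: P3@Q0 runs 1, rem=0, completes. Q0=[] Q1=[P1,P2] Q2=[]
t=16-21: P1@Q1 runs 5, rem=6, quantum used, demote→Q2. Q0=[] Q1=[P2] Q2=[P1]
t=21-26: P2@Q1 runs 5, rem=3, quantum used, demote→Q2. Q0=[] Q1=[] Q2=[P1,P2]
t=26-32: P1@Q2 runs 6, rem=0, completes. Q0=[] Q1=[] Q2=[P2]
t=32-35: P2@Q2 runs 3, rem=0, completes. Q0=[] Q1=[] Q2=[]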